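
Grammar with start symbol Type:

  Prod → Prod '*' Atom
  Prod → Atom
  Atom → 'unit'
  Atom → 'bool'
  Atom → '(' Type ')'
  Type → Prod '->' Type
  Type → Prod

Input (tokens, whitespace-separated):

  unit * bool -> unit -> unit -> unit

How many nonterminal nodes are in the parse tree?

[Type [Prod [Prod [Atom unit]] * [Atom bool]] -> [Type [Prod [Atom unit]] -> [Type [Prod [Atom unit]] -> [Type [Prod [Atom unit]]]]]]

14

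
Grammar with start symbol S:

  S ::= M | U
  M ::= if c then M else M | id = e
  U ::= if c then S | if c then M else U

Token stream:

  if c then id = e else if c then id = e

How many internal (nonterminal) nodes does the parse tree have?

[S [U if c then [M id = e] else [U if c then [S [M id = e]]]]]

6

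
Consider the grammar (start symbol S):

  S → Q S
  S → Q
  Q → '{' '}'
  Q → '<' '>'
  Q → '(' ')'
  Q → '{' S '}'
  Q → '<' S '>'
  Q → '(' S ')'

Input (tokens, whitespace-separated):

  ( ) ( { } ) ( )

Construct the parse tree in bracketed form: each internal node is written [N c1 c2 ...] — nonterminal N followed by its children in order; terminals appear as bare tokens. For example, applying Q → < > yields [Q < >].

S
Q S
( ) S
( ) Q S
( ) ( S ) S
( ) ( Q ) S
( ) ( { } ) S
( ) ( { } ) Q
( ) ( { } ) ( )

[S [Q ( )] [S [Q ( [S [Q { }]] )] [S [Q ( )]]]]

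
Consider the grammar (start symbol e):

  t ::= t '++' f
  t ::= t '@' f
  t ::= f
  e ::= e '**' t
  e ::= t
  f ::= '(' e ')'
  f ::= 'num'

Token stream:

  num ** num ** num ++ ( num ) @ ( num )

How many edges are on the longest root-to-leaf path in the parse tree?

7

[e [e [e [t [f num]]] ** [t [f num]]] ** [t [t [t [f num]] ++ [f ( [e [t [f num]]] )]] @ [f ( [e [t [f num]]] )]]]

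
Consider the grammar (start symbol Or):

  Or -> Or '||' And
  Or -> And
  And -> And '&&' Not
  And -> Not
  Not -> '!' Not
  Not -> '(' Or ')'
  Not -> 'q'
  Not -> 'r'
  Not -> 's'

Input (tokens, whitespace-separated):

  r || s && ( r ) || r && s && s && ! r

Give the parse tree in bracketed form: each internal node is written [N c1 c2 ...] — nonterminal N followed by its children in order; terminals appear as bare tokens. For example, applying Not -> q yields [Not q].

Or
Or || And
Or || And || And
And || And || And
Not || And || And
r || And || And
r || And && Not || And
r || Not && Not || And
r || s && Not || And
r || s && ( Or ) || And
r || s && ( And ) || And
r || s && ( Not ) || And
r || s && ( r ) || And
r || s && ( r ) || And && Not
r || s && ( r ) || And && Not && Not
r || s && ( r ) || And && Not && Not && Not
r || s && ( r ) || Not && Not && Not && Not
r || s && ( r ) || r && Not && Not && Not
r || s && ( r ) || r && s && Not && Not
r || s && ( r ) || r && s && s && Not
r || s && ( r ) || r && s && s && ! Not
r || s && ( r ) || r && s && s && ! r

[Or [Or [Or [And [Not r]]] || [And [And [Not s]] && [Not ( [Or [And [Not r]]] )]]] || [And [And [And [And [Not r]] && [Not s]] && [Not s]] && [Not ! [Not r]]]]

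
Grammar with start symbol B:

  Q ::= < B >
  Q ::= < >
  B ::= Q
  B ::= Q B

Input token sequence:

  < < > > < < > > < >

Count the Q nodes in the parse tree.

5

[B [Q < [B [Q < >]] >] [B [Q < [B [Q < >]] >] [B [Q < >]]]]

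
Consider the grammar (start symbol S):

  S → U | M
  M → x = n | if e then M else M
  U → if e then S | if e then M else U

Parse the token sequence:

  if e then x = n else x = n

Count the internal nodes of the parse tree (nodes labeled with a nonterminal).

4

[S [M if e then [M x = n] else [M x = n]]]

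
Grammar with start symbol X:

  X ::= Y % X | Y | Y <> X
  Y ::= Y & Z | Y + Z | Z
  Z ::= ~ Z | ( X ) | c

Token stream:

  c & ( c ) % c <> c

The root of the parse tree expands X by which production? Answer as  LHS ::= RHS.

[X [Y [Y [Z c]] & [Z ( [X [Y [Z c]]] )]] % [X [Y [Z c]] <> [X [Y [Z c]]]]]

X ::= Y % X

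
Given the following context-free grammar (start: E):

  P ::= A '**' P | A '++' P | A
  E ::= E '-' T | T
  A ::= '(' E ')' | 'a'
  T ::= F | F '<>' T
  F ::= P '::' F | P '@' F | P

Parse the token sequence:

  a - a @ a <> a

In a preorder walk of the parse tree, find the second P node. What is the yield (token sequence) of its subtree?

a

[E [E [T [F [P [A a]]]]] - [T [F [P [A a]] @ [F [P [A a]]]] <> [T [F [P [A a]]]]]]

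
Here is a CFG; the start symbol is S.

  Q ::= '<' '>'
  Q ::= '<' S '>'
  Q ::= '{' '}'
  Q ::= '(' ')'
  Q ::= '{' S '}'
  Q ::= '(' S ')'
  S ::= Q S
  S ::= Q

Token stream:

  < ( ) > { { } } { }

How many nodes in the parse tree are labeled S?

5

[S [Q < [S [Q ( )]] >] [S [Q { [S [Q { }]] }] [S [Q { }]]]]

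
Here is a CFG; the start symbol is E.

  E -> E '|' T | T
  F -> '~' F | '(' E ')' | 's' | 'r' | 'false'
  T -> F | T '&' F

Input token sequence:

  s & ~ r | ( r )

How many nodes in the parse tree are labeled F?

[E [E [T [T [F s]] & [F ~ [F r]]]] | [T [F ( [E [T [F r]]] )]]]

5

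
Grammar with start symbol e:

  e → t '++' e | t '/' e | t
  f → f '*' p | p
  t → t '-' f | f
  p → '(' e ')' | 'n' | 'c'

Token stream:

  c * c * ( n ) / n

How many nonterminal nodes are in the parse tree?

16

[e [t [f [f [f [p c]] * [p c]] * [p ( [e [t [f [p n]]]] )]]] / [e [t [f [p n]]]]]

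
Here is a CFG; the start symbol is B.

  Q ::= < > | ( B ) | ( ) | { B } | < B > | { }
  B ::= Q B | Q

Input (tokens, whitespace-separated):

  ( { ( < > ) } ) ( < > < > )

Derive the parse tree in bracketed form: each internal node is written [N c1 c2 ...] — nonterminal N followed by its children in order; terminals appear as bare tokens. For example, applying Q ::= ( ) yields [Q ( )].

B
Q B
( B ) B
( Q ) B
( { B } ) B
( { Q } ) B
( { ( B ) } ) B
( { ( Q ) } ) B
( { ( < > ) } ) B
( { ( < > ) } ) Q
( { ( < > ) } ) ( B )
( { ( < > ) } ) ( Q B )
( { ( < > ) } ) ( < > B )
( { ( < > ) } ) ( < > Q )
( { ( < > ) } ) ( < > < > )

[B [Q ( [B [Q { [B [Q ( [B [Q < >]] )]] }]] )] [B [Q ( [B [Q < >] [B [Q < >]]] )]]]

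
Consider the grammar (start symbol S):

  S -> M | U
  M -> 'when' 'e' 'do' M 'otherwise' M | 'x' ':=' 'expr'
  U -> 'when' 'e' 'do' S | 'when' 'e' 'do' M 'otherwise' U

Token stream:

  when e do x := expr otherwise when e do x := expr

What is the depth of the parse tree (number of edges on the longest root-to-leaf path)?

[S [U when e do [M x := expr] otherwise [U when e do [S [M x := expr]]]]]

5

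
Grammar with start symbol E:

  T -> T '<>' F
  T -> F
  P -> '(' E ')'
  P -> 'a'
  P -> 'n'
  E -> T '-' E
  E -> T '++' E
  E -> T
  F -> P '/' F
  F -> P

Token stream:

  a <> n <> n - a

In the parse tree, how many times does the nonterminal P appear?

4

[E [T [T [T [F [P a]]] <> [F [P n]]] <> [F [P n]]] - [E [T [F [P a]]]]]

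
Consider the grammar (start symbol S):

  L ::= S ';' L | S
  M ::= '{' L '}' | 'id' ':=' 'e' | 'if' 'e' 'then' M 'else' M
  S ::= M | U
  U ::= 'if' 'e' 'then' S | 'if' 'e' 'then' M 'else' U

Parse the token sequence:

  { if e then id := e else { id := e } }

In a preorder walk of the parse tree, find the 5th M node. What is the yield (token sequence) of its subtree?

id := e

[S [M { [L [S [M if e then [M id := e] else [M { [L [S [M id := e]]] }]]]] }]]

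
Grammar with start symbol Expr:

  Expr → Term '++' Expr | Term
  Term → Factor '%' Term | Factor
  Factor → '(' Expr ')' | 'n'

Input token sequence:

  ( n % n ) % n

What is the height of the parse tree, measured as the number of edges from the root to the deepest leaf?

7

[Expr [Term [Factor ( [Expr [Term [Factor n] % [Term [Factor n]]]] )] % [Term [Factor n]]]]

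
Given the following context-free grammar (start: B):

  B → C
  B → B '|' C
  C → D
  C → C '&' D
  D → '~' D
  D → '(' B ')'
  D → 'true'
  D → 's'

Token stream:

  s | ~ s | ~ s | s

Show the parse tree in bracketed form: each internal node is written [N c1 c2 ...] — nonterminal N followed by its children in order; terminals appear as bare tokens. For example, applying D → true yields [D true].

[B [B [B [B [C [D s]]] | [C [D ~ [D s]]]] | [C [D ~ [D s]]]] | [C [D s]]]

B
B | C
B | C | C
B | C | C | C
C | C | C | C
D | C | C | C
s | C | C | C
s | D | C | C
s | ~ D | C | C
s | ~ s | C | C
s | ~ s | D | C
s | ~ s | ~ D | C
s | ~ s | ~ s | C
s | ~ s | ~ s | D
s | ~ s | ~ s | s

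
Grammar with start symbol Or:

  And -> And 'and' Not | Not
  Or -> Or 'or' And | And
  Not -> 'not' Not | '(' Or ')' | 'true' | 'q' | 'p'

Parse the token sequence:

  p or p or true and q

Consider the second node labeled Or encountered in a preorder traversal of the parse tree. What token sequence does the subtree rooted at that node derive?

[Or [Or [Or [And [Not p]]] or [And [Not p]]] or [And [And [Not true]] and [Not q]]]

p or p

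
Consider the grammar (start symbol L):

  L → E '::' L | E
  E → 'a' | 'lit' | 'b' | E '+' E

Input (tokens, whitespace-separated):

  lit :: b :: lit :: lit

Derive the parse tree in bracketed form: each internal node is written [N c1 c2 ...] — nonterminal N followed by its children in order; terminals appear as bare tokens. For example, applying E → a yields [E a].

L
E :: L
lit :: L
lit :: E :: L
lit :: b :: L
lit :: b :: E :: L
lit :: b :: lit :: L
lit :: b :: lit :: E
lit :: b :: lit :: lit

[L [E lit] :: [L [E b] :: [L [E lit] :: [L [E lit]]]]]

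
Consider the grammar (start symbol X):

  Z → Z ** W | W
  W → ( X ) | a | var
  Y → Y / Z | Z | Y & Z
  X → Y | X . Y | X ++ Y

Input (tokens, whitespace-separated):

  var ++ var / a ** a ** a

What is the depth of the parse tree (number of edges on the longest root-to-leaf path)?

[X [X [Y [Z [W var]]]] ++ [Y [Y [Z [W var]]] / [Z [Z [Z [W a]] ** [W a]] ** [W a]]]]

6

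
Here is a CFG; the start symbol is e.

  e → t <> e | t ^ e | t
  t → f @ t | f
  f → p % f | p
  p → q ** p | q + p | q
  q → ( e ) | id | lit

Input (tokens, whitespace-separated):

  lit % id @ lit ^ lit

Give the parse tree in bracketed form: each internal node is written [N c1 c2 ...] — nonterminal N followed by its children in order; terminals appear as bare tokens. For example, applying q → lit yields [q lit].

e
t ^ e
f @ t ^ e
p % f @ t ^ e
q % f @ t ^ e
lit % f @ t ^ e
lit % p @ t ^ e
lit % q @ t ^ e
lit % id @ t ^ e
lit % id @ f ^ e
lit % id @ p ^ e
lit % id @ q ^ e
lit % id @ lit ^ e
lit % id @ lit ^ t
lit % id @ lit ^ f
lit % id @ lit ^ p
lit % id @ lit ^ q
lit % id @ lit ^ lit

[e [t [f [p [q lit]] % [f [p [q id]]]] @ [t [f [p [q lit]]]]] ^ [e [t [f [p [q lit]]]]]]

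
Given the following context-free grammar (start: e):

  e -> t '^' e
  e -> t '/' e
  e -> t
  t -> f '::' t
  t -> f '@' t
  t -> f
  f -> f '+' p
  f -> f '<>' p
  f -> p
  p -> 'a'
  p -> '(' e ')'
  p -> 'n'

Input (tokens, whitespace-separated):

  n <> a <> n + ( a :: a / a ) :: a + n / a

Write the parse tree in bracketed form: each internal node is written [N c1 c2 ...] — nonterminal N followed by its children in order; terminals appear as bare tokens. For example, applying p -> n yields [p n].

[e [t [f [f [f [f [p n]] <> [p a]] <> [p n]] + [p ( [e [t [f [p a]] :: [t [f [p a]]]] / [e [t [f [p a]]]]] )]] :: [t [f [f [p a]] + [p n]]]] / [e [t [f [p a]]]]]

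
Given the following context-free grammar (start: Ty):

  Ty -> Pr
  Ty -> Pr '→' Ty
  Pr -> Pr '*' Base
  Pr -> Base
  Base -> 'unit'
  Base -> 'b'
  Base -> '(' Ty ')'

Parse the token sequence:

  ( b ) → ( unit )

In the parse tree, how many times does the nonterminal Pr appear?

4

[Ty [Pr [Base ( [Ty [Pr [Base b]]] )]] → [Ty [Pr [Base ( [Ty [Pr [Base unit]]] )]]]]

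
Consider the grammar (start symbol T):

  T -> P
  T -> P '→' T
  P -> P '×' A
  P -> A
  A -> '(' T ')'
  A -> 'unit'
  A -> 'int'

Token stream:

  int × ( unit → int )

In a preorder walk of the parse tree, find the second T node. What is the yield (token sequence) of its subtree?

[T [P [P [A int]] × [A ( [T [P [A unit]] → [T [P [A int]]]] )]]]

unit → int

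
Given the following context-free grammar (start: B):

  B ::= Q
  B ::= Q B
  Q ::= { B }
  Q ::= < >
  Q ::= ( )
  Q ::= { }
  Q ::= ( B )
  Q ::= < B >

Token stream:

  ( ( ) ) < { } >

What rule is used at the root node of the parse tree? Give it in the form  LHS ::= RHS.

[B [Q ( [B [Q ( )]] )] [B [Q < [B [Q { }]] >]]]

B ::= Q B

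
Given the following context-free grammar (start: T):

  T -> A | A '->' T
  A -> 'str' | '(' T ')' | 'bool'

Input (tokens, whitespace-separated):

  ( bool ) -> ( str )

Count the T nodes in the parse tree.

4

[T [A ( [T [A bool]] )] -> [T [A ( [T [A str]] )]]]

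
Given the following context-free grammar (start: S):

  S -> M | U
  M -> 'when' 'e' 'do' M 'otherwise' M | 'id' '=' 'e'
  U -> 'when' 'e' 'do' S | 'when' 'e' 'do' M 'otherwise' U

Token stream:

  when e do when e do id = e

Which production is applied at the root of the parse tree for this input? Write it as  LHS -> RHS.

S -> U

[S [U when e do [S [U when e do [S [M id = e]]]]]]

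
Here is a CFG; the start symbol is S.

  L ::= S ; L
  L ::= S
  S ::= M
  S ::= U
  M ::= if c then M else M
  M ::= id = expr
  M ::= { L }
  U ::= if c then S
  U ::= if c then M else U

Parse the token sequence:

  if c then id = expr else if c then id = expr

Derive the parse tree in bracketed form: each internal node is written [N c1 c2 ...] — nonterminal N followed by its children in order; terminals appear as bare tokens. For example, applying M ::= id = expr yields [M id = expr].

S
U
if c then M else U
if c then id = expr else U
if c then id = expr else if c then S
if c then id = expr else if c then M
if c then id = expr else if c then id = expr

[S [U if c then [M id = expr] else [U if c then [S [M id = expr]]]]]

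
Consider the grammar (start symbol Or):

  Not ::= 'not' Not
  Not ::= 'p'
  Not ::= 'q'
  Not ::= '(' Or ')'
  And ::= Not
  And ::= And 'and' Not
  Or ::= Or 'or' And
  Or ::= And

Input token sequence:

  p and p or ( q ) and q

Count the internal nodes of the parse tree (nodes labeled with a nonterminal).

13

[Or [Or [And [And [Not p]] and [Not p]]] or [And [And [Not ( [Or [And [Not q]]] )]] and [Not q]]]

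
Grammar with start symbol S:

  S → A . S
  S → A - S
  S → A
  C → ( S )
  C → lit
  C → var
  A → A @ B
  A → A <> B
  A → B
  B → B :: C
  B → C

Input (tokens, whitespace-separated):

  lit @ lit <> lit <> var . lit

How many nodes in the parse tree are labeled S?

[S [A [A [A [A [B [C lit]]] @ [B [C lit]]] <> [B [C lit]]] <> [B [C var]]] . [S [A [B [C lit]]]]]

2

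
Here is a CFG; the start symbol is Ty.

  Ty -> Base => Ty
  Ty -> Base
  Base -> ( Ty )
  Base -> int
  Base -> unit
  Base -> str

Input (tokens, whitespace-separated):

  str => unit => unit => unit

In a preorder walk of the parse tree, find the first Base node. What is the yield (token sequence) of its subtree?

[Ty [Base str] => [Ty [Base unit] => [Ty [Base unit] => [Ty [Base unit]]]]]

str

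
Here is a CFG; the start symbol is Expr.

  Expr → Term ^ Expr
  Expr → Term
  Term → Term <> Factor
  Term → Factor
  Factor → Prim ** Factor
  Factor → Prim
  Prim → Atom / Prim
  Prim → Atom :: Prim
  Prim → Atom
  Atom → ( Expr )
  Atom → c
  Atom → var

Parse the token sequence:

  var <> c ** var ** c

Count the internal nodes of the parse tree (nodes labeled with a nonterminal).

15

[Expr [Term [Term [Factor [Prim [Atom var]]]] <> [Factor [Prim [Atom c]] ** [Factor [Prim [Atom var]] ** [Factor [Prim [Atom c]]]]]]]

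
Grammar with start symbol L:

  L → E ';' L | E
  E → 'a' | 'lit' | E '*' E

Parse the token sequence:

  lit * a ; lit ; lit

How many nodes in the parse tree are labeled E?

5

[L [E [E lit] * [E a]] ; [L [E lit] ; [L [E lit]]]]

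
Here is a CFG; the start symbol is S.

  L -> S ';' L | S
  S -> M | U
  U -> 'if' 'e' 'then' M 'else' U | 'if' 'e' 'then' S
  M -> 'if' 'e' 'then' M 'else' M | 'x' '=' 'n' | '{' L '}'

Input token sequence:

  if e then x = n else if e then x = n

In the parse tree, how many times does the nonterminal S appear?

[S [U if e then [M x = n] else [U if e then [S [M x = n]]]]]

2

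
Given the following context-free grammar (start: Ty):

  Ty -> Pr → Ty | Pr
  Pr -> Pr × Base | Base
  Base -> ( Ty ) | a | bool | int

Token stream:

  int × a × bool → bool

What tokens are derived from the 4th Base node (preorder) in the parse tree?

[Ty [Pr [Pr [Pr [Base int]] × [Base a]] × [Base bool]] → [Ty [Pr [Base bool]]]]

bool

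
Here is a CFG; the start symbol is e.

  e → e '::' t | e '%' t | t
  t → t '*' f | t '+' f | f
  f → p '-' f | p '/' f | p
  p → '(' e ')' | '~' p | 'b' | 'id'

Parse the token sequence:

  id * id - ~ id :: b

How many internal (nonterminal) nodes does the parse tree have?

14

[e [e [t [t [f [p id]]] * [f [p id] - [f [p ~ [p id]]]]]] :: [t [f [p b]]]]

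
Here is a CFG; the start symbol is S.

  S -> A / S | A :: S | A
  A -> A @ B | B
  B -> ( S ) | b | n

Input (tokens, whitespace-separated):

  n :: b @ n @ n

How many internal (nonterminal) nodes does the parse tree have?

10

[S [A [B n]] :: [S [A [A [A [B b]] @ [B n]] @ [B n]]]]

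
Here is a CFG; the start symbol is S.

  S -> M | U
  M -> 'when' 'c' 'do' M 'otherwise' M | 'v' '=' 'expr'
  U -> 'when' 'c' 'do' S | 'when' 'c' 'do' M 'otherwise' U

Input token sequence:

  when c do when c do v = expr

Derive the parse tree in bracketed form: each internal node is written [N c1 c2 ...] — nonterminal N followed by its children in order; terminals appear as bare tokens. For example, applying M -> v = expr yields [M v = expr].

S
U
when c do S
when c do U
when c do when c do S
when c do when c do M
when c do when c do v = expr

[S [U when c do [S [U when c do [S [M v = expr]]]]]]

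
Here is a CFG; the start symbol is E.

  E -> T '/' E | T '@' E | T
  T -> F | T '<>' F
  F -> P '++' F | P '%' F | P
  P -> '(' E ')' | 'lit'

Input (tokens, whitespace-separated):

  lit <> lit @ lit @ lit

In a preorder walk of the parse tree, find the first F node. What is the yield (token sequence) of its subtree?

lit

[E [T [T [F [P lit]]] <> [F [P lit]]] @ [E [T [F [P lit]]] @ [E [T [F [P lit]]]]]]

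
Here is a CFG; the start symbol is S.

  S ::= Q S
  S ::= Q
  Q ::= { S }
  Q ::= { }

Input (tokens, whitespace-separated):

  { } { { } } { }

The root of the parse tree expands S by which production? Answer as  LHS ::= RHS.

S ::= Q S

[S [Q { }] [S [Q { [S [Q { }]] }] [S [Q { }]]]]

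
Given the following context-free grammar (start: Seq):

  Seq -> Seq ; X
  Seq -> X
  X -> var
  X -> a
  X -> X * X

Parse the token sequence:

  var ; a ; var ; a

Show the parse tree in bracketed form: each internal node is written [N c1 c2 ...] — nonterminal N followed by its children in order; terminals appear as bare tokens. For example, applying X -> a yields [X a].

Seq
Seq ; X
Seq ; X ; X
Seq ; X ; X ; X
X ; X ; X ; X
var ; X ; X ; X
var ; a ; X ; X
var ; a ; var ; X
var ; a ; var ; a

[Seq [Seq [Seq [Seq [X var]] ; [X a]] ; [X var]] ; [X a]]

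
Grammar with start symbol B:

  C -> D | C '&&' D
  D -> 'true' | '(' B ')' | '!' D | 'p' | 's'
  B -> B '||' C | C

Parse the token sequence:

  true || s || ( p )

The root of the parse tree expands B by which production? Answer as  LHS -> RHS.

[B [B [B [C [D true]]] || [C [D s]]] || [C [D ( [B [C [D p]]] )]]]

B -> B '||' C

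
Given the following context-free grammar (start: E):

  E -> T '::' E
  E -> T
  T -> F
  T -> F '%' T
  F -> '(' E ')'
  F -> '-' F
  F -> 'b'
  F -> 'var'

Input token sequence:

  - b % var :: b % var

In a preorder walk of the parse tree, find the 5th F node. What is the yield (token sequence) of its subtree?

[E [T [F - [F b]] % [T [F var]]] :: [E [T [F b] % [T [F var]]]]]

var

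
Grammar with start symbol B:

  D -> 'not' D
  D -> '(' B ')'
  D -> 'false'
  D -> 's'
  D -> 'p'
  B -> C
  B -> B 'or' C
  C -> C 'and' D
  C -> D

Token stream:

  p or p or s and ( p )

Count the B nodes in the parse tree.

4

[B [B [B [C [D p]]] or [C [D p]]] or [C [C [D s]] and [D ( [B [C [D p]]] )]]]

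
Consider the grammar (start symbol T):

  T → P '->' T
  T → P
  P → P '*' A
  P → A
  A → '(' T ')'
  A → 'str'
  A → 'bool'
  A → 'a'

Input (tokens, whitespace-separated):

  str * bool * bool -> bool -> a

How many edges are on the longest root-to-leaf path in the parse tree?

[T [P [P [P [A str]] * [A bool]] * [A bool]] -> [T [P [A bool]] -> [T [P [A a]]]]]

5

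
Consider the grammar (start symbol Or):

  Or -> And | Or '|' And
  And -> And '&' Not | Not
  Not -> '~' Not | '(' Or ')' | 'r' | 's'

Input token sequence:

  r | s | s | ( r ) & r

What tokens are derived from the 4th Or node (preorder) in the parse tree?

r

[Or [Or [Or [Or [And [Not r]]] | [And [Not s]]] | [And [Not s]]] | [And [And [Not ( [Or [And [Not r]]] )]] & [Not r]]]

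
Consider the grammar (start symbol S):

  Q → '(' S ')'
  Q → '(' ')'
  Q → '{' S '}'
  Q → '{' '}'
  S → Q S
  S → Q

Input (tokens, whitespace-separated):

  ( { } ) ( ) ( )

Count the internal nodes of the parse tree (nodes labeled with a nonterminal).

8

[S [Q ( [S [Q { }]] )] [S [Q ( )] [S [Q ( )]]]]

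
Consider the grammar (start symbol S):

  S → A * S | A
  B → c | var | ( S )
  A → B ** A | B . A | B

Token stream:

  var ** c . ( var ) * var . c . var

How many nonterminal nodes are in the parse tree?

[S [A [B var] ** [A [B c] . [A [B ( [S [A [B var]]] )]]]] * [S [A [B var] . [A [B c] . [A [B var]]]]]]

17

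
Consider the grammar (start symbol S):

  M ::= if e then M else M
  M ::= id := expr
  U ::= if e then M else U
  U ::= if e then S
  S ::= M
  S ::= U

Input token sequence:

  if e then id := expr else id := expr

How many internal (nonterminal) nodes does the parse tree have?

4

[S [M if e then [M id := expr] else [M id := expr]]]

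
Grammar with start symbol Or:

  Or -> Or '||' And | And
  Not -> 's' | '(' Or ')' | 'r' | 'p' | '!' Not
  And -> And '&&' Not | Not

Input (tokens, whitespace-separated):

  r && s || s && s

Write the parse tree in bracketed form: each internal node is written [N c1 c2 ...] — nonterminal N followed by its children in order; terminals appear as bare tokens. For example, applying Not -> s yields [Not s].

Or
Or || And
And || And
And && Not || And
Not && Not || And
r && Not || And
r && s || And
r && s || And && Not
r && s || Not && Not
r && s || s && Not
r && s || s && s

[Or [Or [And [And [Not r]] && [Not s]]] || [And [And [Not s]] && [Not s]]]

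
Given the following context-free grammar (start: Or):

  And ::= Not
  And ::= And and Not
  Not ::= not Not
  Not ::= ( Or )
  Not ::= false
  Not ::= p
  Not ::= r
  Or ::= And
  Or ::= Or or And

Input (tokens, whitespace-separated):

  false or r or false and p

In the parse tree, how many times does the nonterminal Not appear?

[Or [Or [Or [And [Not false]]] or [And [Not r]]] or [And [And [Not false]] and [Not p]]]

4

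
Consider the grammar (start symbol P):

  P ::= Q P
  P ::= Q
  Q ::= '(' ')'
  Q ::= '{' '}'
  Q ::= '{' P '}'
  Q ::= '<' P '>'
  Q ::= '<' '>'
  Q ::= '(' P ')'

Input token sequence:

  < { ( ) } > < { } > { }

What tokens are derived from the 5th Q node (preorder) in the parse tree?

{ }

[P [Q < [P [Q { [P [Q ( )]] }]] >] [P [Q < [P [Q { }]] >] [P [Q { }]]]]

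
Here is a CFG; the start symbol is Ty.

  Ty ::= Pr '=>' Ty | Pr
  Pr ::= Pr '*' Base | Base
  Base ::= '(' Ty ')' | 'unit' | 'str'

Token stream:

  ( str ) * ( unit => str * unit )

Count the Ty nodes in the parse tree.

4

[Ty [Pr [Pr [Base ( [Ty [Pr [Base str]]] )]] * [Base ( [Ty [Pr [Base unit]] => [Ty [Pr [Pr [Base str]] * [Base unit]]]] )]]]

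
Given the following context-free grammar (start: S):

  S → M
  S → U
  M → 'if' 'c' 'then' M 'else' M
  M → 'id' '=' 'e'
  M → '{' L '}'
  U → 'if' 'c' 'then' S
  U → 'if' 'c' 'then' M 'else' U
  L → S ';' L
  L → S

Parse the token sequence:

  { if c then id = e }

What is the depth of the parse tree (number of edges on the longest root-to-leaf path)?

7

[S [M { [L [S [U if c then [S [M id = e]]]]] }]]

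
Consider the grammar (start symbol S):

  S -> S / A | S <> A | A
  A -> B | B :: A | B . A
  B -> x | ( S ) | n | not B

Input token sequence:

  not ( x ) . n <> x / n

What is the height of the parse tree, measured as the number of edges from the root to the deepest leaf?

[S [S [S [A [B not [B ( [S [A [B x]]] )]] . [A [B n]]]] <> [A [B x]]] / [A [B n]]]

9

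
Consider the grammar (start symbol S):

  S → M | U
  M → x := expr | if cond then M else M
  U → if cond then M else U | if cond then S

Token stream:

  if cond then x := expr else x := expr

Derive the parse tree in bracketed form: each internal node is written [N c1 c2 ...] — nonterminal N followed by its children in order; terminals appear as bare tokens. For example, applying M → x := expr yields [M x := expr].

[S [M if cond then [M x := expr] else [M x := expr]]]

S
M
if cond then M else M
if cond then x := expr else M
if cond then x := expr else x := expr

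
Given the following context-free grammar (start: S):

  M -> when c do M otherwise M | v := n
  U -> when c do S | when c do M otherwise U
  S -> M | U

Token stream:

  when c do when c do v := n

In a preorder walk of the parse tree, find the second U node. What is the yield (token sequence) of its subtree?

when c do v := n

[S [U when c do [S [U when c do [S [M v := n]]]]]]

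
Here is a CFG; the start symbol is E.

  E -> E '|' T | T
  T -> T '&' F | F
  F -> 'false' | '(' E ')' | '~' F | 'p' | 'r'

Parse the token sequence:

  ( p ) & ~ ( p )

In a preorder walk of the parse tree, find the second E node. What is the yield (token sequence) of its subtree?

[E [T [T [F ( [E [T [F p]]] )]] & [F ~ [F ( [E [T [F p]]] )]]]]

p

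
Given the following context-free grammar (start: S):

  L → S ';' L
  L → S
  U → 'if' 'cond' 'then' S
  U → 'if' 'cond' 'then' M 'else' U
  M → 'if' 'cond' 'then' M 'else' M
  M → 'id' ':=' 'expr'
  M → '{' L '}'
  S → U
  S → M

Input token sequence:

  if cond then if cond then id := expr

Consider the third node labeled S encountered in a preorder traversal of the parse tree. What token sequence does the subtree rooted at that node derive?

id := expr

[S [U if cond then [S [U if cond then [S [M id := expr]]]]]]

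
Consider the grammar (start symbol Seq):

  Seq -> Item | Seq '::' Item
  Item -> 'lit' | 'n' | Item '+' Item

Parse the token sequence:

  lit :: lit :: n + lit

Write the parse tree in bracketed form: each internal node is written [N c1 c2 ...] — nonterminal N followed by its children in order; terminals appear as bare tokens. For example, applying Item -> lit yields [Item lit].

[Seq [Seq [Seq [Item lit]] :: [Item lit]] :: [Item [Item n] + [Item lit]]]

Seq
Seq :: Item
Seq :: Item :: Item
Item :: Item :: Item
lit :: Item :: Item
lit :: lit :: Item
lit :: lit :: Item + Item
lit :: lit :: n + Item
lit :: lit :: n + lit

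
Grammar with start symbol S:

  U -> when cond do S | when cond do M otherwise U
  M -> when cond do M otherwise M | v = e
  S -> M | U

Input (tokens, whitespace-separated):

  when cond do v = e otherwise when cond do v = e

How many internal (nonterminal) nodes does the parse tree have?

[S [U when cond do [M v = e] otherwise [U when cond do [S [M v = e]]]]]

6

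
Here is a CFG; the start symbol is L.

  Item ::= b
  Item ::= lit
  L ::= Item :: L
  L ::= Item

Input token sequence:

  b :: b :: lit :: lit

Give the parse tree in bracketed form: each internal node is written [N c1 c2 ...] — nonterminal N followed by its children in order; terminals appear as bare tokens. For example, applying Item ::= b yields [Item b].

L
Item :: L
b :: L
b :: Item :: L
b :: b :: L
b :: b :: Item :: L
b :: b :: lit :: L
b :: b :: lit :: Item
b :: b :: lit :: lit

[L [Item b] :: [L [Item b] :: [L [Item lit] :: [L [Item lit]]]]]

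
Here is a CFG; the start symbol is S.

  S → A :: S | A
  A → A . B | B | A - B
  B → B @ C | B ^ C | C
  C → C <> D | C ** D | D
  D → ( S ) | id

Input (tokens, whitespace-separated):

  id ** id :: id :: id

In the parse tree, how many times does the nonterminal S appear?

[S [A [B [C [C [D id]] ** [D id]]]] :: [S [A [B [C [D id]]]] :: [S [A [B [C [D id]]]]]]]

3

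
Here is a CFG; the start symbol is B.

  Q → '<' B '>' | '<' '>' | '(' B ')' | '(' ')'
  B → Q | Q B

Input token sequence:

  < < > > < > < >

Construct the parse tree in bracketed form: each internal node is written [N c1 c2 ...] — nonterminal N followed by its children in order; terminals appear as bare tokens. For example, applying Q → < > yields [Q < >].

[B [Q < [B [Q < >]] >] [B [Q < >] [B [Q < >]]]]

B
Q B
< B > B
< Q > B
< < > > B
< < > > Q B
< < > > < > B
< < > > < > Q
< < > > < > < >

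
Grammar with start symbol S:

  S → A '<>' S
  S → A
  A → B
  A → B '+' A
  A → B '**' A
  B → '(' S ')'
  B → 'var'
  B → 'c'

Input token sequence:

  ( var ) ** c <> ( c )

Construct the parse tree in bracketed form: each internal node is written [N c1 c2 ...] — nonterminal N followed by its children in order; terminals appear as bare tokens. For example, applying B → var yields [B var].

[S [A [B ( [S [A [B var]]] )] ** [A [B c]]] <> [S [A [B ( [S [A [B c]]] )]]]]

S
A <> S
B ** A <> S
( S ) ** A <> S
( A ) ** A <> S
( B ) ** A <> S
( var ) ** A <> S
( var ) ** B <> S
( var ) ** c <> S
( var ) ** c <> A
( var ) ** c <> B
( var ) ** c <> ( S )
( var ) ** c <> ( A )
( var ) ** c <> ( B )
( var ) ** c <> ( c )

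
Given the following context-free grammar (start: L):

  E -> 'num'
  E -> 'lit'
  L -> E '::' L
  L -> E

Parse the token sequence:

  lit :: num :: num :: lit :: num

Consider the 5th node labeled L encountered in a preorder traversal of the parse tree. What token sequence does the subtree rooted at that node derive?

num

[L [E lit] :: [L [E num] :: [L [E num] :: [L [E lit] :: [L [E num]]]]]]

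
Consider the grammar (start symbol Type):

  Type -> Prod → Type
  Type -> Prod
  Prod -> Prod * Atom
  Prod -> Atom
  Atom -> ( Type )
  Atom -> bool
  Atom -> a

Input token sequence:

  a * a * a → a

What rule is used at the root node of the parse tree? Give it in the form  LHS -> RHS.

Type -> Prod → Type

[Type [Prod [Prod [Prod [Atom a]] * [Atom a]] * [Atom a]] → [Type [Prod [Atom a]]]]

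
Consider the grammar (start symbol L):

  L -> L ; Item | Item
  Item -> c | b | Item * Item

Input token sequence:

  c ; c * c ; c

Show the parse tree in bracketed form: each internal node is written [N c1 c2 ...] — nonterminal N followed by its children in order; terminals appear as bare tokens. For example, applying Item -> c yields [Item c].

[L [L [L [Item c]] ; [Item [Item c] * [Item c]]] ; [Item c]]

L
L ; Item
L ; Item ; Item
Item ; Item ; Item
c ; Item ; Item
c ; Item * Item ; Item
c ; c * Item ; Item
c ; c * c ; Item
c ; c * c ; c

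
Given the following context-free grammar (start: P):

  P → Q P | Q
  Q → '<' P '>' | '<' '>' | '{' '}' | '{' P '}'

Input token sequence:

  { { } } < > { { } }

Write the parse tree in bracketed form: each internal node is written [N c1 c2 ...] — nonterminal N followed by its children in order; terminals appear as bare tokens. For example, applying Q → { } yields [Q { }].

[P [Q { [P [Q { }]] }] [P [Q < >] [P [Q { [P [Q { }]] }]]]]

P
Q P
{ P } P
{ Q } P
{ { } } P
{ { } } Q P
{ { } } < > P
{ { } } < > Q
{ { } } < > { P }
{ { } } < > { Q }
{ { } } < > { { } }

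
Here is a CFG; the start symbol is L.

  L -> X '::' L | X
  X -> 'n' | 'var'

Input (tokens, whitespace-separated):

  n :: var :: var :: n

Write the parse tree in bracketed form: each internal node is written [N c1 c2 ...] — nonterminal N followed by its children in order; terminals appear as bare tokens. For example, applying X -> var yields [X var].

L
X :: L
n :: L
n :: X :: L
n :: var :: L
n :: var :: X :: L
n :: var :: var :: L
n :: var :: var :: X
n :: var :: var :: n

[L [X n] :: [L [X var] :: [L [X var] :: [L [X n]]]]]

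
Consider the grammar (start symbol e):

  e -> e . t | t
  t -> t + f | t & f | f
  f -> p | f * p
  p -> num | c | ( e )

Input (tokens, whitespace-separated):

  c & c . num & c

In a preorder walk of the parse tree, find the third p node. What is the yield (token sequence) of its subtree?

[e [e [t [t [f [p c]]] & [f [p c]]]] . [t [t [f [p num]]] & [f [p c]]]]

num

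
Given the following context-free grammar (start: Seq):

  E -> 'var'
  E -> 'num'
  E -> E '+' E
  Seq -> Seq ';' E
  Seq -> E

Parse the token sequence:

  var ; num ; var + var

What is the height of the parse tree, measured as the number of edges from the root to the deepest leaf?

4

[Seq [Seq [Seq [E var]] ; [E num]] ; [E [E var] + [E var]]]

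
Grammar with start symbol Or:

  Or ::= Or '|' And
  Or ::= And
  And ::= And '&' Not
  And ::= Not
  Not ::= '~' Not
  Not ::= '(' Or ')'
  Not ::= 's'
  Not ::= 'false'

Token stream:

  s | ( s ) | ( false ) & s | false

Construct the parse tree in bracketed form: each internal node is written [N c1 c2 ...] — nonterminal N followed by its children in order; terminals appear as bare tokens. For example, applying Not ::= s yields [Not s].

[Or [Or [Or [Or [And [Not s]]] | [And [Not ( [Or [And [Not s]]] )]]] | [And [And [Not ( [Or [And [Not false]]] )]] & [Not s]]] | [And [Not false]]]

Or
Or | And
Or | And | And
Or | And | And | And
And | And | And | And
Not | And | And | And
s | And | And | And
s | Not | And | And
s | ( Or ) | And | And
s | ( And ) | And | And
s | ( Not ) | And | And
s | ( s ) | And | And
s | ( s ) | And & Not | And
s | ( s ) | Not & Not | And
s | ( s ) | ( Or ) & Not | And
s | ( s ) | ( And ) & Not | And
s | ( s ) | ( Not ) & Not | And
s | ( s ) | ( false ) & Not | And
s | ( s ) | ( false ) & s | And
s | ( s ) | ( false ) & s | Not
s | ( s ) | ( false ) & s | false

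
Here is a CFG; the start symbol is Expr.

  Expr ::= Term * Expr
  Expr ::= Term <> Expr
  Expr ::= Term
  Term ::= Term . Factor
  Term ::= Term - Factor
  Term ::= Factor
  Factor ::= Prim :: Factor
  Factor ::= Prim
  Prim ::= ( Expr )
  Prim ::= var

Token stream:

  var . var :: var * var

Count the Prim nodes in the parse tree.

4

[Expr [Term [Term [Factor [Prim var]]] . [Factor [Prim var] :: [Factor [Prim var]]]] * [Expr [Term [Factor [Prim var]]]]]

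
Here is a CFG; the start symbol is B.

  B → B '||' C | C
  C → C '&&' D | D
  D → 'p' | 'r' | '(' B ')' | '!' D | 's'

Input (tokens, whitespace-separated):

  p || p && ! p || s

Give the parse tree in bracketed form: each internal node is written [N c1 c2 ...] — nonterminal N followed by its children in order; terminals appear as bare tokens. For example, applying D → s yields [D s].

[B [B [B [C [D p]]] || [C [C [D p]] && [D ! [D p]]]] || [C [D s]]]

B
B || C
B || C || C
C || C || C
D || C || C
p || C || C
p || C && D || C
p || D && D || C
p || p && D || C
p || p && ! D || C
p || p && ! p || C
p || p && ! p || D
p || p && ! p || s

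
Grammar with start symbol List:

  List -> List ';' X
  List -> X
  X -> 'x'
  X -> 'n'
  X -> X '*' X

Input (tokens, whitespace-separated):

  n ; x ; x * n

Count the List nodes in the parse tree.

[List [List [List [X n]] ; [X x]] ; [X [X x] * [X n]]]

3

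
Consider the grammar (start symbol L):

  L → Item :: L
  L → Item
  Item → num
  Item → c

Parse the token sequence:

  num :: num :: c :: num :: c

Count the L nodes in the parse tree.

5

[L [Item num] :: [L [Item num] :: [L [Item c] :: [L [Item num] :: [L [Item c]]]]]]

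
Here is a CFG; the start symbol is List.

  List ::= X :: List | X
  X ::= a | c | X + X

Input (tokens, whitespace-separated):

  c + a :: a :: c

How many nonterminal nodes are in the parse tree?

8

[List [X [X c] + [X a]] :: [List [X a] :: [List [X c]]]]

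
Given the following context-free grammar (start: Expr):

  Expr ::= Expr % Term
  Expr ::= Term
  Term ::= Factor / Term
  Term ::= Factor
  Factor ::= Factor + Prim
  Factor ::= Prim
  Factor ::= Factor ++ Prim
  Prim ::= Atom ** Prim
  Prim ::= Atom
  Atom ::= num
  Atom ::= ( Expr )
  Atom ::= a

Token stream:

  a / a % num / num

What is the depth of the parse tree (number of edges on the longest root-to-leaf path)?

[Expr [Expr [Term [Factor [Prim [Atom a]]] / [Term [Factor [Prim [Atom a]]]]]] % [Term [Factor [Prim [Atom num]]] / [Term [Factor [Prim [Atom num]]]]]]

7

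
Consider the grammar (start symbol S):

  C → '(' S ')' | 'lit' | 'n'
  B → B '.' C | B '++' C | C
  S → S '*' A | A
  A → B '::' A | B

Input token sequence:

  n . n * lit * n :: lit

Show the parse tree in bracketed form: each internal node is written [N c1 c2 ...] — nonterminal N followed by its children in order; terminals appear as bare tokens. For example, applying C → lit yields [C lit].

S
S * A
S * A * A
A * A * A
B * A * A
B . C * A * A
C . C * A * A
n . C * A * A
n . n * A * A
n . n * B * A
n . n * C * A
n . n * lit * A
n . n * lit * B :: A
n . n * lit * C :: A
n . n * lit * n :: A
n . n * lit * n :: B
n . n * lit * n :: C
n . n * lit * n :: lit

[S [S [S [A [B [B [C n]] . [C n]]]] * [A [B [C lit]]]] * [A [B [C n]] :: [A [B [C lit]]]]]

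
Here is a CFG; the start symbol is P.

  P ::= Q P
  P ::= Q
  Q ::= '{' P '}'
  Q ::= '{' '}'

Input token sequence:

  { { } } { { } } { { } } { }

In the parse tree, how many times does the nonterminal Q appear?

7

[P [Q { [P [Q { }]] }] [P [Q { [P [Q { }]] }] [P [Q { [P [Q { }]] }] [P [Q { }]]]]]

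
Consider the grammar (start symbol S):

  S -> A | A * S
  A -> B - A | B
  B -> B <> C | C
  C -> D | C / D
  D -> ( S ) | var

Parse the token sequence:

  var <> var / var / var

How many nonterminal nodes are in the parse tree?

12

[S [A [B [B [C [D var]]] <> [C [C [C [D var]] / [D var]] / [D var]]]]]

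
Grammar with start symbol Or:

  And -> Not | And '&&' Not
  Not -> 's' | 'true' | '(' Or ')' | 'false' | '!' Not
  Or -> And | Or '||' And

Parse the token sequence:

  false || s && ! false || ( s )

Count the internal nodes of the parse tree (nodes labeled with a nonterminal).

[Or [Or [Or [And [Not false]]] || [And [And [Not s]] && [Not ! [Not false]]]] || [And [Not ( [Or [And [Not s]]] )]]]

15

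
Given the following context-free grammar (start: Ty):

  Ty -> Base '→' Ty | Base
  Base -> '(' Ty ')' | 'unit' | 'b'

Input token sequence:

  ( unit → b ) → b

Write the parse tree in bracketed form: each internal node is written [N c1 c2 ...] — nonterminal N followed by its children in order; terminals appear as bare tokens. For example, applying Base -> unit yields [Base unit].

Ty
Base → Ty
( Ty ) → Ty
( Base → Ty ) → Ty
( unit → Ty ) → Ty
( unit → Base ) → Ty
( unit → b ) → Ty
( unit → b ) → Base
( unit → b ) → b

[Ty [Base ( [Ty [Base unit] → [Ty [Base b]]] )] → [Ty [Base b]]]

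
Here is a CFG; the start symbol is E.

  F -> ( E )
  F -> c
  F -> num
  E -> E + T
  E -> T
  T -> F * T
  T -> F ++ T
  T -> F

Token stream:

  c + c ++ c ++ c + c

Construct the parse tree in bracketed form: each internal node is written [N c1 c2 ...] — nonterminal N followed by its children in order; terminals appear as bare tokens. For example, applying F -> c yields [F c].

E
E + T
E + T + T
T + T + T
F + T + T
c + T + T
c + F ++ T + T
c + c ++ T + T
c + c ++ F ++ T + T
c + c ++ c ++ T + T
c + c ++ c ++ F + T
c + c ++ c ++ c + T
c + c ++ c ++ c + F
c + c ++ c ++ c + c

[E [E [E [T [F c]]] + [T [F c] ++ [T [F c] ++ [T [F c]]]]] + [T [F c]]]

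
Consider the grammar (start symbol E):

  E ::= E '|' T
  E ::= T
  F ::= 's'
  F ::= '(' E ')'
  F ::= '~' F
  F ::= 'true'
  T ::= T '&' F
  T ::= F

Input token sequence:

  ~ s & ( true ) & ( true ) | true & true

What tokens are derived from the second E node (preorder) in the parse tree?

~ s & ( true ) & ( true )

[E [E [T [T [T [F ~ [F s]]] & [F ( [E [T [F true]]] )]] & [F ( [E [T [F true]]] )]]] | [T [T [F true]] & [F true]]]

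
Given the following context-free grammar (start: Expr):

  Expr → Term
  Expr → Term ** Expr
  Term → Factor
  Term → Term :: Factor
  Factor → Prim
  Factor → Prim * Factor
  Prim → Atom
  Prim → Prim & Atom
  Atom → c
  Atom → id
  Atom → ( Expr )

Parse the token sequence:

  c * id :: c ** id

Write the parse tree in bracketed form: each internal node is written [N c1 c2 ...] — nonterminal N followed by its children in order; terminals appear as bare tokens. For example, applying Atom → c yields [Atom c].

[Expr [Term [Term [Factor [Prim [Atom c]] * [Factor [Prim [Atom id]]]]] :: [Factor [Prim [Atom c]]]] ** [Expr [Term [Factor [Prim [Atom id]]]]]]

Expr
Term ** Expr
Term :: Factor ** Expr
Factor :: Factor ** Expr
Prim * Factor :: Factor ** Expr
Atom * Factor :: Factor ** Expr
c * Factor :: Factor ** Expr
c * Prim :: Factor ** Expr
c * Atom :: Factor ** Expr
c * id :: Factor ** Expr
c * id :: Prim ** Expr
c * id :: Atom ** Expr
c * id :: c ** Expr
c * id :: c ** Term
c * id :: c ** Factor
c * id :: c ** Prim
c * id :: c ** Atom
c * id :: c ** id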